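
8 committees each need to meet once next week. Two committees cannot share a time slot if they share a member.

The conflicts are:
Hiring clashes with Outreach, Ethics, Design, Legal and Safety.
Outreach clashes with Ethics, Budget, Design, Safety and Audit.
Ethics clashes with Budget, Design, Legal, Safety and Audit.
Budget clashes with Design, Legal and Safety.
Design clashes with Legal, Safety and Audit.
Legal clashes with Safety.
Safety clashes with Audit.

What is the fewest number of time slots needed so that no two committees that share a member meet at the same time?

Ethics, Budget, Design, Legal, Safety pairwise conflict, so at least 5 time slots are needed.
5 time slots suffice: time slot 1 → {Ethics}; time slot 2 → {Safety}; time slot 3 → {Design}; time slot 4 → {Outreach, Legal}; time slot 5 → {Hiring, Budget, Audit}. Every pair that conflicts lands in different time slots.

5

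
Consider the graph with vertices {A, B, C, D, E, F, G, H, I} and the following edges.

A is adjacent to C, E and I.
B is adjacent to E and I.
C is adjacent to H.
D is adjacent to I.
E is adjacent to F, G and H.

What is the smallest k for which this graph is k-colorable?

E and F are adjacent, so at least 2 colors are needed.
A valid assignment using 2 colors: A=blue, B=blue, C=red, D=blue, E=red, F=blue, G=blue, H=blue, I=red. No two adjacent vertices share a color.

2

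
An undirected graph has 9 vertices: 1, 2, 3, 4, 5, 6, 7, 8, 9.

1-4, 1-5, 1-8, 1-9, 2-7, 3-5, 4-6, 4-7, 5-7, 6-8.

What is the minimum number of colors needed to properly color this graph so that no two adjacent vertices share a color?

2

1 and 8 are adjacent, so at least 2 colors are needed.
2 colors suffice: color a → {1, 3, 6, 7}; color b → {2, 4, 5, 8, 9}. No two adjacent vertices share a color.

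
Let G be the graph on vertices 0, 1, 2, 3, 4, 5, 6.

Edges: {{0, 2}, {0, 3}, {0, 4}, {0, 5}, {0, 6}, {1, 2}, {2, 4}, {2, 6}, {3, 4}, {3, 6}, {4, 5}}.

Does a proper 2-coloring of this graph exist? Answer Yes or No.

No

0, 4, 5 are pairwise adjacent, so at least 3 colors are needed.
So 2 colors are not enough.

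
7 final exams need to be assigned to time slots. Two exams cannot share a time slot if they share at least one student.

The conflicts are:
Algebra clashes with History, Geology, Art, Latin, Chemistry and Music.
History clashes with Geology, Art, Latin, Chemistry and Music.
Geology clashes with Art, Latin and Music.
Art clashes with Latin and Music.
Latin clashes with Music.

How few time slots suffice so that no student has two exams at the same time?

Algebra, History, Geology, Art, Latin, Music pairwise conflict, so at least 6 time slots are needed.
Using 6 time slots: Algebra=2, History=1, Geology=6, Art=5, Latin=4, Chemistry=3, Music=3. Every pair that conflicts lands in different time slots.

6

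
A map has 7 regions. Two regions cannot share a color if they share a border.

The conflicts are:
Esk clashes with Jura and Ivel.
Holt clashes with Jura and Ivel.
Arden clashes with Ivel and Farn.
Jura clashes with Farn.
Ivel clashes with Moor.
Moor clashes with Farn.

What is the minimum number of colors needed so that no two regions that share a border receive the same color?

3

The cycle Ivel-Arden-Farn-Jura-Holt-Ivel has odd length 5, so it cannot be 2-colored; at least 3 colors are needed.
One proper 3-coloring: Esk=3, Holt=3, Arden=2, Jura=2, Ivel=1, Moor=2, Farn=1. No two conflicting regions share a color.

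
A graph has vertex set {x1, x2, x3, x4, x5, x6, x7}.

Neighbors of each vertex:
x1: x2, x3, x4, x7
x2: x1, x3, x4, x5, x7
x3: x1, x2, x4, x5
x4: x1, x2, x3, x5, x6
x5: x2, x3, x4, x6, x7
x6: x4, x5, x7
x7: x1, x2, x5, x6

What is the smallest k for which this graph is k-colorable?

x1, x2, x3, x4 are pairwise adjacent (a clique of size 4), so at least 4 colors are needed.
4 colors suffice: color red → {x2, x6}; color blue → {x4, x7}; color green → {x1, x5}; color yellow → {x3}. No two adjacent vertices share a color.

4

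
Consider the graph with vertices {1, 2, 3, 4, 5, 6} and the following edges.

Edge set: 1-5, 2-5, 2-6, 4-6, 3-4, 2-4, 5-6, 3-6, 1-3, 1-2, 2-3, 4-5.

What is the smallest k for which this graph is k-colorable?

4

2, 4, 5, 6 are pairwise adjacent (a clique of size 4), so at least 4 colors are needed.
One proper 4-coloring: 1=b, 2=a, 3=c, 4=b, 5=c, 6=d. No two adjacent vertices share a color.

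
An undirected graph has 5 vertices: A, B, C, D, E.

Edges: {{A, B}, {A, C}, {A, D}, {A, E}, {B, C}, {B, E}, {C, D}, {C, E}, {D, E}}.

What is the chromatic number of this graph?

4

A, B, C, E form a clique, so at least 4 colors are needed.
4 colors suffice: A=blue, B=yellow, C=green, D=yellow, E=red. Each edge has distinct colors on its endpoints.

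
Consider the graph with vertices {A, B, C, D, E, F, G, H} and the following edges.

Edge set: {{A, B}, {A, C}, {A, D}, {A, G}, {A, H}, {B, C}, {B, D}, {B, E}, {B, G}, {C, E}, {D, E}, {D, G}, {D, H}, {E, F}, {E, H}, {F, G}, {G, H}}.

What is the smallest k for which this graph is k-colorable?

4

A, B, D, G form a clique, so at least 4 colors are needed.
One proper 4-coloring: A=2, B=3, C=1, D=1, E=2, F=1, G=4, H=3. Every edge joins two different colors.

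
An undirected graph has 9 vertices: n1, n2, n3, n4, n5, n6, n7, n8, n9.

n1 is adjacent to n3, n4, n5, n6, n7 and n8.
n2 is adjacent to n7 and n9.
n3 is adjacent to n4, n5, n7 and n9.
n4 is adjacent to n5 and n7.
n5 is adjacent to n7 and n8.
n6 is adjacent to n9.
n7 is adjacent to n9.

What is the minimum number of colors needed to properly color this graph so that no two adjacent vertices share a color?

5

n1, n3, n4, n5, n7 are pairwise adjacent (a clique of size 5), so at least 5 colors are needed.
One proper 5-coloring: n1=2, n2=3, n3=3, n4=5, n5=4, n6=1, n7=1, n8=1, n9=2. Each edge has distinct colors on its endpoints.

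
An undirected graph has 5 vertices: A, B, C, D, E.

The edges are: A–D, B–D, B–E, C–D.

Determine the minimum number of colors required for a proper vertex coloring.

2

A and D are adjacent, so at least 2 colors are needed.
One proper 2-coloring: A=2, B=2, C=2, D=1, E=1. No two adjacent vertices share a color.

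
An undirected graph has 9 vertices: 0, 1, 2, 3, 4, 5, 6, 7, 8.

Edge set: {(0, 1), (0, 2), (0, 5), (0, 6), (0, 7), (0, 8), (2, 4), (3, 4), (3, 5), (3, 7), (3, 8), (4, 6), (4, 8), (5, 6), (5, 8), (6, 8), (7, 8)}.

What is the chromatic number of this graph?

4

0, 5, 6, 8 are pairwise adjacent (a clique of size 4), so at least 4 colors are needed.
One proper 4-coloring: 0=red, 1=blue, 2=blue, 3=red, 4=green, 5=green, 6=yellow, 7=green, 8=blue. No two adjacent vertices share a color.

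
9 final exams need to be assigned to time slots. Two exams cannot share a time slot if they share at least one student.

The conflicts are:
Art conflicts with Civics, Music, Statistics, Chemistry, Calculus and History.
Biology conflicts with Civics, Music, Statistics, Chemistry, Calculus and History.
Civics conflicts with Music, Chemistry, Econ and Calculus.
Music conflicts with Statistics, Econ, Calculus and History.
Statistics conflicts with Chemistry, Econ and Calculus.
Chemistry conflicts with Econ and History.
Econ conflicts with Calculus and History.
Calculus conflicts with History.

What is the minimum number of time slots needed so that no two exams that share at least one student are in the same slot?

4

Biology, Music, Statistics, Calculus all conflict with each other, so at least 4 time slots are needed.
4 time slots suffice: time slot 1 → {Chemistry, Calculus}; time slot 2 → {Music}; time slot 3 → {Civics, Statistics, History}; time slot 4 → {Art, Biology, Econ}. Each listed conflict is separated.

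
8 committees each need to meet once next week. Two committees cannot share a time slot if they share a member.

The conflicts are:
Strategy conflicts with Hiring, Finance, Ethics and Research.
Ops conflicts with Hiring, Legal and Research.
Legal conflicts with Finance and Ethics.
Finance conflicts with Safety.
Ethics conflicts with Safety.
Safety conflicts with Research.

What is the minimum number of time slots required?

3

The cycle Legal-Ops-Research-Safety-Ethics-Legal has odd length 5, so it cannot be 2-colored; at least 3 time slots are needed.
3 time slots suffice: time slot 1 → {Strategy, Legal, Safety}; time slot 2 → {Hiring, Finance, Ethics, Research}; time slot 3 → {Ops}. Every pair that conflicts lands in different time slots.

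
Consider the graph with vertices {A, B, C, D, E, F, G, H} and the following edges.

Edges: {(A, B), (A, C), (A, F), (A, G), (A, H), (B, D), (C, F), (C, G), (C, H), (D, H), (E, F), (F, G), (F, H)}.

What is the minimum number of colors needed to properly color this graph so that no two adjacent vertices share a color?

A, C, F, H are mutually adjacent (a clique of size 4), so at least 4 colors are needed.
4 colors suffice: color 1 → {D, F}; color 2 → {A, E}; color 3 → {B, C}; color 4 → {G, H}. Each edge has distinct colors on its endpoints.

4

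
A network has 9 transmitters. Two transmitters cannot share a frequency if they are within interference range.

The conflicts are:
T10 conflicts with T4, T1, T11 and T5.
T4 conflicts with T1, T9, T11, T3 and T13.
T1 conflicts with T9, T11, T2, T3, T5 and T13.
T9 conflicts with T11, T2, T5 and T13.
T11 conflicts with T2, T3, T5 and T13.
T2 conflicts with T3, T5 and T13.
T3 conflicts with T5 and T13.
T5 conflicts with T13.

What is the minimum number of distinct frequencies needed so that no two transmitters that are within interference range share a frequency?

6

T1, T11, T2, T3, T5, T13 all conflict with each other, so at least 6 frequencies are needed.
6 frequencies suffice: T10=4, T4=3, T1=2, T9=5, T11=1, T2=6, T3=5, T5=3, T13=4. Each listed conflict is separated.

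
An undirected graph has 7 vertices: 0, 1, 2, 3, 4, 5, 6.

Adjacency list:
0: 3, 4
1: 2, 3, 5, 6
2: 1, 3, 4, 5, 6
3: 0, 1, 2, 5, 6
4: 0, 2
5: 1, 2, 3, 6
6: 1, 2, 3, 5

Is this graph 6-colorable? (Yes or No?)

Yes

The chromatic number is 5. 1, 2, 3, 5, 6 are pairwise adjacent (a clique of size 5), so at least 5 colors are needed.
5 colors suffice: 0=blue, 1=green, 2=blue, 3=red, 4=red, 5=yellow, 6=purple.
Since 6 ≥ 5, a proper 6-coloring certainly exists.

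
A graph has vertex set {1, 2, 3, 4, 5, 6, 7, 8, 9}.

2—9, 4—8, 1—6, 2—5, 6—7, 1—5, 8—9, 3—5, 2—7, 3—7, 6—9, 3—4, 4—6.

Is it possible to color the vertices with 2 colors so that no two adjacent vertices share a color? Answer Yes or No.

The cycle 5-1-6-7-3-5 has odd length 5, so it cannot be 2-colored; at least 3 colors are needed.
So 2 colors are not enough.

No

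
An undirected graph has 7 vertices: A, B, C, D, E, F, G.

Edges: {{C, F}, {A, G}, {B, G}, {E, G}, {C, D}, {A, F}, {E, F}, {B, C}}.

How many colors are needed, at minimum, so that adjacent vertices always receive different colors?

The cycle G-E-F-C-B-G has odd length 5, so it cannot be 2-colored; at least 3 colors are needed.
3 colors suffice: color 1 → {D, F, G}; color 2 → {A, C, E}; color 3 → {B}. Every edge joins two different colors.

3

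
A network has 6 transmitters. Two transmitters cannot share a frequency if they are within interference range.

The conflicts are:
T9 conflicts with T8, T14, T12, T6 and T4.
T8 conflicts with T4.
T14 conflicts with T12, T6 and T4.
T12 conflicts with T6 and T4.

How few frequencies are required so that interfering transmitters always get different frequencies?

4

T9, T14, T12, T6 are mutually in conflict, so at least 4 frequencies are needed.
4 frequencies suffice: T9=1, T8=2, T14=3, T12=2, T6=4, T4=4. Each listed conflict is separated.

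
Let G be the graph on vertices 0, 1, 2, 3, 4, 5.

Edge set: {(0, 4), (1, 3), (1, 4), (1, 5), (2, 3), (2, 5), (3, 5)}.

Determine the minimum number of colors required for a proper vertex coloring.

3

2, 3, 5 are pairwise adjacent, so at least 3 colors are needed.
3 colors suffice: color a → {4, 5}; color b → {0, 3}; color c → {1, 2}. No two adjacent vertices share a color.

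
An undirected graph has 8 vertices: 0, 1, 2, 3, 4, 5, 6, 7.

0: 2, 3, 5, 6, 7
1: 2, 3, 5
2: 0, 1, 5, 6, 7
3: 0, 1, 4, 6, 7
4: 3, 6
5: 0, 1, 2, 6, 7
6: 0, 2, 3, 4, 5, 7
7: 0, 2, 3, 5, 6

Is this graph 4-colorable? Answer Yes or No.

0, 2, 5, 6, 7 form a clique, so at least 5 colors are needed.
So 4 colors are not enough.

No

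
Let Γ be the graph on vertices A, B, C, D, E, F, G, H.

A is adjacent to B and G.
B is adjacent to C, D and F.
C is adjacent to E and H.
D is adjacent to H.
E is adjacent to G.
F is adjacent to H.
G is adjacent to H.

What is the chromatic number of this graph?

3

The cycle A-G-E-C-B-A has odd length 5, so it cannot be 2-colored; at least 3 colors are needed.
3 colors suffice: color 1 → {B, E, H}; color 2 → {C, D, F, G}; color 3 → {A}. Every edge joins two different colors.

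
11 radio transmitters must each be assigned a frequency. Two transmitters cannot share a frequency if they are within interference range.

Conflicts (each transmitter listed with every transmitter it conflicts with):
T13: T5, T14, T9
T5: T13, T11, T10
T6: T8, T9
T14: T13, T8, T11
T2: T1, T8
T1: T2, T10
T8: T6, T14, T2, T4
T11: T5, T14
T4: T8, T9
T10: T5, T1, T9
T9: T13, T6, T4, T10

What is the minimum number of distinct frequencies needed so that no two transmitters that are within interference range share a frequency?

3

The cycle T9-T13-T14-T8-T6-T9 has odd length 5, so it cannot be 2-colored; at least 3 frequencies are needed.
3 frequencies suffice: frequency 1 → {T5, T1, T8, T9}; frequency 2 → {T6, T14, T2, T4, T10}; frequency 3 → {T13, T11}. Every pair that conflicts lands in different frequencies.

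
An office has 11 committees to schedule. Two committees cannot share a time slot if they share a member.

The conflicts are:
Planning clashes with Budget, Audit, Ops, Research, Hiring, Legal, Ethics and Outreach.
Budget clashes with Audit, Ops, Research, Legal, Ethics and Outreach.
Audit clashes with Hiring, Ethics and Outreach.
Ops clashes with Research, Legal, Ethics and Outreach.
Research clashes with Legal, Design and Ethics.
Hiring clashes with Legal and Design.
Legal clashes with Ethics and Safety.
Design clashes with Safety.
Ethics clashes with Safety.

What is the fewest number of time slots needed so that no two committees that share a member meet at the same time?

6

Planning, Budget, Ops, Research, Legal, Ethics pairwise conflict, so at least 6 time slots are needed.
6 time slots suffice: time slot 1 → {Planning, Safety}; time slot 2 → {Hiring, Ethics, Outreach}; time slot 3 → {Audit, Legal, Design}; time slot 4 → {Budget}; time slot 5 → {Research}; time slot 6 → {Ops}. No two conflicting committees share a time slot.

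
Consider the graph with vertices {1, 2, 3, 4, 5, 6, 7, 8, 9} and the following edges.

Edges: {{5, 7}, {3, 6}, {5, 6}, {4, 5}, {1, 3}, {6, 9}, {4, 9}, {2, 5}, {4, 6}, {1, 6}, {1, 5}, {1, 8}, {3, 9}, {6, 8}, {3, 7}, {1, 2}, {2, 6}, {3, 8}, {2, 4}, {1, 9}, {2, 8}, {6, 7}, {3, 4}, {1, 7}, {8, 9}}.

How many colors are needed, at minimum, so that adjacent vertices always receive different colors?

1, 3, 6, 8, 9 are mutually adjacent (a clique of size 5), so at least 5 colors are needed.
A valid assignment using 5 colors: 1=blue, 2=green, 3=green, 4=blue, 5=yellow, 6=red, 7=purple, 8=yellow, 9=purple. Each edge has distinct colors on its endpoints.

5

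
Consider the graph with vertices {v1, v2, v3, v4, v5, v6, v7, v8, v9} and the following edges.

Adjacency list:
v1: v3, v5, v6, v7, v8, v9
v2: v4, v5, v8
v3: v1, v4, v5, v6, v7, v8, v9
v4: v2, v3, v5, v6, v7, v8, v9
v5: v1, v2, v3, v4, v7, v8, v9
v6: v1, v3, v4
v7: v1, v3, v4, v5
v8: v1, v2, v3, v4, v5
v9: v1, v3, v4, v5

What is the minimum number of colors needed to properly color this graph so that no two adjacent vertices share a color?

4

v2, v4, v5, v8 are mutually adjacent (a clique of size 4), so at least 4 colors are needed.
4 colors suffice: color red → {v1, v4}; color blue → {v5, v6}; color green → {v2, v3}; color yellow → {v7, v8, v9}. Every edge joins two different colors.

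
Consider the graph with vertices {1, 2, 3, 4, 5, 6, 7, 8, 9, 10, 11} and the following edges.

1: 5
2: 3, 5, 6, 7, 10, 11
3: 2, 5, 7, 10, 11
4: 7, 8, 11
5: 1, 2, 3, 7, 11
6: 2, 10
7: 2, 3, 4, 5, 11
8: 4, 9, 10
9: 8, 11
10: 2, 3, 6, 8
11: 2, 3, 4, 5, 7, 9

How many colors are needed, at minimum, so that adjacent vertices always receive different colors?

5

2, 3, 5, 7, 11 are pairwise adjacent (a clique of size 5), so at least 5 colors are needed.
5 colors suffice: 1=a, 2=a, 3=c, 4=c, 5=d, 6=c, 7=e, 8=a, 9=c, 10=b, 11=b. Every edge joins two different colors.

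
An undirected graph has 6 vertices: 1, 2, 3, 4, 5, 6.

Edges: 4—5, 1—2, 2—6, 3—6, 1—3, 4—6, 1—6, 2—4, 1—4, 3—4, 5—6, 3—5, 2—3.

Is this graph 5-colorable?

The chromatic number is 5. 1, 2, 3, 4, 6 are mutually adjacent (a clique of size 5), so at least 5 colors are needed.
A valid assignment using 5 colors: 1=yellow, 2=purple, 3=blue, 4=red, 5=yellow, 6=green.
That is already a proper 5-coloring.

Yes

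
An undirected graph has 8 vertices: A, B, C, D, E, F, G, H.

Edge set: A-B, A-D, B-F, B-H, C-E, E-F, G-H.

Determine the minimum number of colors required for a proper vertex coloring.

2

A and B are adjacent, so at least 2 colors are needed.
2 colors suffice: color 1 → {B, D, E, G}; color 2 → {A, C, F, H}. No two adjacent vertices share a color.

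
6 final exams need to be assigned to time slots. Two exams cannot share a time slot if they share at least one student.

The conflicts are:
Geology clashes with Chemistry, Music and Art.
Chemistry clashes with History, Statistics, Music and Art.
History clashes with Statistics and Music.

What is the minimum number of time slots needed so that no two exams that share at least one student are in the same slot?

3

Chemistry, History, Music pairwise conflict, so at least 3 time slots are needed.
3 time slots suffice: Geology=2, Chemistry=1, History=2, Statistics=3, Music=3, Art=3. No two conflicting exams share a time slot.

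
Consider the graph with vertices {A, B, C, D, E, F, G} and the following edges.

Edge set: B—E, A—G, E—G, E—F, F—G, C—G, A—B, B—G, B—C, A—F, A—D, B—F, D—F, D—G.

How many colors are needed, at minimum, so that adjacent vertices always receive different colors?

4

A, D, F, G are pairwise adjacent (a clique of size 4), so at least 4 colors are needed.
One proper 4-coloring: A=4, B=3, C=2, D=3, E=4, F=2, G=1. No two adjacent vertices share a color.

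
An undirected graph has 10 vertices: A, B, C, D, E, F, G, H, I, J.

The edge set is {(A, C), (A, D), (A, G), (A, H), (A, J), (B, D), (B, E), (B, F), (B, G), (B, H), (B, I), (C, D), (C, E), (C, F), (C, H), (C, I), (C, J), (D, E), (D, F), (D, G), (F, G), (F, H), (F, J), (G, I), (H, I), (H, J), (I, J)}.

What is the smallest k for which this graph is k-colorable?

4

C, F, H, J form a clique, so at least 4 colors are needed.
4 colors suffice: A=2, B=1, C=1, D=3, E=2, F=2, G=4, H=3, I=2, J=4. Each edge has distinct colors on its endpoints.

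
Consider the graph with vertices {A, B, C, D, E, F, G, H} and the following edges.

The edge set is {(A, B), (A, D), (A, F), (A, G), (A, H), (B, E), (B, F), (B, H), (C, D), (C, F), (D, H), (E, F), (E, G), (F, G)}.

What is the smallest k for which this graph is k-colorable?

3

A, F, G are pairwise adjacent, so at least 3 colors are needed.
3 colors suffice: color 1 → {A, C, E}; color 2 → {F, H}; color 3 → {B, D, G}. No two adjacent vertices share a color.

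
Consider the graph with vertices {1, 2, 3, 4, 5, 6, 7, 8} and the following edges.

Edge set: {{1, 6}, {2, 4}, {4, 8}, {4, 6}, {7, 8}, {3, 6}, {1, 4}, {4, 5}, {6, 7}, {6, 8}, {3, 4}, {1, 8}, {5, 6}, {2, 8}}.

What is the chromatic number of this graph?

1, 4, 6, 8 form a clique, so at least 4 colors are needed.
4 colors suffice: color red → {2, 6}; color blue → {4, 7}; color green → {3, 5, 8}; color yellow → {1}. Each edge has distinct colors on its endpoints.

4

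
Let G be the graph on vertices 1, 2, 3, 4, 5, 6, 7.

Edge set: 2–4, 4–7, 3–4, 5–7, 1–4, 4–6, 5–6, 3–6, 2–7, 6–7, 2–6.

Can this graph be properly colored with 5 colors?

Yes

The chromatic number is 4. 2, 4, 6, 7 are mutually adjacent (a clique of size 4), so at least 4 colors are needed.
One proper 4-coloring: 1=blue, 2=yellow, 3=green, 4=red, 5=red, 6=blue, 7=green.
Since 5 ≥ 4, a proper 5-coloring certainly exists.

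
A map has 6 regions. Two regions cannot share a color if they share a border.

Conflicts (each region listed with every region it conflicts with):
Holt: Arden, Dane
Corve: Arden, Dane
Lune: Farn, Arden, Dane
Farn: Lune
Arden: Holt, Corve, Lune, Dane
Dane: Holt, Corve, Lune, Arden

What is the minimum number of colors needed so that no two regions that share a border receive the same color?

Corve, Arden, Dane pairwise conflict, so at least 3 colors are needed.
3 colors suffice: Holt=3, Corve=3, Lune=3, Farn=1, Arden=1, Dane=2. No two conflicting regions share a color.

3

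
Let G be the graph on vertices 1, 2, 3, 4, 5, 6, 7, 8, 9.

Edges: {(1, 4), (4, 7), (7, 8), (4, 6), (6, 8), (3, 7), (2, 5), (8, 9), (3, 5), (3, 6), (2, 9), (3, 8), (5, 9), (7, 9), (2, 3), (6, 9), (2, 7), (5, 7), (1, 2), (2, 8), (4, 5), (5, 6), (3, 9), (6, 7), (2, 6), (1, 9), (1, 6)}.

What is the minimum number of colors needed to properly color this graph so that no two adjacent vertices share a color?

6

2, 3, 5, 6, 7, 9 form a clique, so at least 6 colors are needed.
One proper 6-coloring: 1=d, 2=b, 3=f, 4=b, 5=e, 6=a, 7=d, 8=e, 9=c. Each edge has distinct colors on its endpoints.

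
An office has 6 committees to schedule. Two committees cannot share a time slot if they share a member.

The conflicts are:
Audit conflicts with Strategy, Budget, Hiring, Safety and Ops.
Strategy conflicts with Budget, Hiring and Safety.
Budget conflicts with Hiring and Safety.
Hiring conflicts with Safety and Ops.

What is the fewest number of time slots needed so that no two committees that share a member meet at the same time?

Audit, Strategy, Budget, Hiring, Safety are mutually in conflict, so at least 5 time slots are needed.
5 time slots suffice: time slot 1 → {Audit}; time slot 2 → {Hiring}; time slot 3 → {Strategy, Ops}; time slot 4 → {Safety}; time slot 5 → {Budget}. No two conflicting committees share a time slot.

5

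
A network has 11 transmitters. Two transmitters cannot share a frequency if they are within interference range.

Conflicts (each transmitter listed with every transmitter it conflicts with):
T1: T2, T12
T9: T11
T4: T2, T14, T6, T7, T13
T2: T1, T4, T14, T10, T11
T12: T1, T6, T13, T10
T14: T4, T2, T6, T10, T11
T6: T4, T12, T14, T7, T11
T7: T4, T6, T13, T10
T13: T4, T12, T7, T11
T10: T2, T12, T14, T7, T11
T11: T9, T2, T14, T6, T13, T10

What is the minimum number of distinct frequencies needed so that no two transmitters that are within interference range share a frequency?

4

T2, T14, T10, T11 pairwise conflict, so at least 4 frequencies are needed.
Using 4 frequencies: T1=2, T9=2, T4=1, T2=4, T12=1, T14=3, T6=2, T7=3, T13=2, T10=2, T11=1. No two conflicting transmitters share a frequency.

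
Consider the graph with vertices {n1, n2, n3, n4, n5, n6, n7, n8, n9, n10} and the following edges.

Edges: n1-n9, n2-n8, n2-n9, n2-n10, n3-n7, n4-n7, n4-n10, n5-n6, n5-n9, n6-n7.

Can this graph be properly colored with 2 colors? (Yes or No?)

No

The cycle n7-n6-n5-n9-n2-n10-n4-n7 has odd length 7, so it cannot be 2-colored; at least 3 colors are needed.
So 2 colors are not enough.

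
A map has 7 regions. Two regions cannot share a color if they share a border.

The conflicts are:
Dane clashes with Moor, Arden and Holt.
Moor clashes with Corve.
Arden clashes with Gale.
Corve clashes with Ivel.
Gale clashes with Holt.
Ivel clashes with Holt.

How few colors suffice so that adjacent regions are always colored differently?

The cycle Corve-Ivel-Holt-Dane-Moor-Corve has odd length 5, so it cannot be 2-colored; at least 3 colors are needed.
One proper 3-coloring: Dane=2, Moor=1, Arden=1, Corve=3, Gale=2, Ivel=2, Holt=1. Every pair that conflicts lands in different colors.

3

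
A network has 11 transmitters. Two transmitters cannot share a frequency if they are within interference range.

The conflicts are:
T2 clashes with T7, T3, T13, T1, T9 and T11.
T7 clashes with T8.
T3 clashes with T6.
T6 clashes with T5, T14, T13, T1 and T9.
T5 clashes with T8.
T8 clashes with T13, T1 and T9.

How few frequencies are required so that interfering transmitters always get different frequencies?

T6 and T14 conflict, so at least 2 frequencies are needed.
2 frequencies suffice: T2=1, T7=2, T3=2, T6=1, T5=2, T14=2, T8=1, T13=2, T1=2, T9=2, T11=2. Every pair that conflicts lands in different frequencies.

2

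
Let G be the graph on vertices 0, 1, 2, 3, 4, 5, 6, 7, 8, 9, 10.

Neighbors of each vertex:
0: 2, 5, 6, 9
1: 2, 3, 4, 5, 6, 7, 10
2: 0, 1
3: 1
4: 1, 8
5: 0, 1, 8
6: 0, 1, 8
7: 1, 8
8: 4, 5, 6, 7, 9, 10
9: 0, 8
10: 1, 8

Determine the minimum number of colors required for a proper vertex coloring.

0 and 5 are adjacent, so at least 2 colors are needed.
2 colors suffice: color red → {0, 1, 8}; color blue → {2, 3, 4, 5, 6, 7, 9, 10}. Every edge joins two different colors.

2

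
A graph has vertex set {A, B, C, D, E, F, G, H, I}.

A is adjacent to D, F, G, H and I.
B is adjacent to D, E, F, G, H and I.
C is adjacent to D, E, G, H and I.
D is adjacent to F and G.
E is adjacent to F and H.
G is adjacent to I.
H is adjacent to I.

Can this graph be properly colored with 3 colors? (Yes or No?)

The chromatic number is 3. A, H, I form a triangle, so at least 3 colors are needed.
3 colors suffice: color 1 → {A, B, C}; color 2 → {F, G, H}; color 3 → {D, E, I}.
That is already a proper 3-coloring.

Yes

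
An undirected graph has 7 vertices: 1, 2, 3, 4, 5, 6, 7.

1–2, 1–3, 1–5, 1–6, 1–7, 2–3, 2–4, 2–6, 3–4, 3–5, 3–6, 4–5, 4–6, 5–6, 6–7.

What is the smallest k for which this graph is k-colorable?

4

1, 2, 3, 6 form a clique, so at least 4 colors are needed.
4 colors suffice: color red → {6}; color blue → {1, 4}; color green → {3, 7}; color yellow → {2, 5}. Every edge joins two different colors.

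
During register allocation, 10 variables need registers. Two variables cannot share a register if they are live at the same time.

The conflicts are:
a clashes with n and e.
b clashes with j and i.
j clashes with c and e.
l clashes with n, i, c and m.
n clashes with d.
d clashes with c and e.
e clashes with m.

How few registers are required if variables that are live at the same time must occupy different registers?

3

The cycle m-e-j-c-l-m has odd length 5, so it cannot be 2-colored; at least 3 registers are needed.
3 registers suffice: register 1 → {b, l, e}; register 2 → {a, j, i, d, m}; register 3 → {n, c}. Each listed conflict is separated.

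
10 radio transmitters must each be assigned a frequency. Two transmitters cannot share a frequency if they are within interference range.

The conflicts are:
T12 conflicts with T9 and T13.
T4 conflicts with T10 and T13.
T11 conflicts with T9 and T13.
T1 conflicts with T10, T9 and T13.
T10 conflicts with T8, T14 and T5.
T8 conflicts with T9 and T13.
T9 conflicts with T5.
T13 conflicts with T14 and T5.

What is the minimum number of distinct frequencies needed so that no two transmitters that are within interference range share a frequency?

T4 and T10 conflict, so at least 2 frequencies are needed.
Using 2 frequencies: T12=2, T4=2, T11=2, T1=2, T10=1, T8=2, T9=1, T13=1, T14=2, T5=2. No two conflicting transmitters share a frequency.

2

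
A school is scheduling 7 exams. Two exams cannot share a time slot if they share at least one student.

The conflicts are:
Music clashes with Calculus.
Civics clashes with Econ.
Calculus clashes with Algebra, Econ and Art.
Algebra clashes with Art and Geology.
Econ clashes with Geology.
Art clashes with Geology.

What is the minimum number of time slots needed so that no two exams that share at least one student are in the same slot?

Algebra, Art, Geology are mutually in conflict, so at least 3 time slots are needed.
3 time slots suffice: time slot 1 → {Civics, Calculus, Geology}; time slot 2 → {Music, Algebra, Econ}; time slot 3 → {Art}. No two conflicting exams share a time slot.

3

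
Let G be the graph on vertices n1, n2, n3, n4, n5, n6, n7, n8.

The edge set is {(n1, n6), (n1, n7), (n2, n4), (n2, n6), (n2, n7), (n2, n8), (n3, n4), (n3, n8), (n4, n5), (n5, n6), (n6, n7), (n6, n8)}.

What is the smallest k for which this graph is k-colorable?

n1, n6, n7 form a triangle, so at least 3 colors are needed.
3 colors suffice: n1=2, n2=2, n3=2, n4=1, n5=2, n6=1, n7=3, n8=3. Every edge joins two different colors.

3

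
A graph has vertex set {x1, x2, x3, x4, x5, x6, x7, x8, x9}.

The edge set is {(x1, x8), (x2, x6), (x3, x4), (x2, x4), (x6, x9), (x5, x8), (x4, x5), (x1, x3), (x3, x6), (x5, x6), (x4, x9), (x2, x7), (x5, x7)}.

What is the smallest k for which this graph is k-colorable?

3

The cycle x6-x5-x8-x1-x3-x6 has odd length 5, so it cannot be 2-colored; at least 3 colors are needed.
One proper 3-coloring: x1=3, x2=1, x3=1, x4=2, x5=1, x6=2, x7=2, x8=2, x9=1. No two adjacent vertices share a color.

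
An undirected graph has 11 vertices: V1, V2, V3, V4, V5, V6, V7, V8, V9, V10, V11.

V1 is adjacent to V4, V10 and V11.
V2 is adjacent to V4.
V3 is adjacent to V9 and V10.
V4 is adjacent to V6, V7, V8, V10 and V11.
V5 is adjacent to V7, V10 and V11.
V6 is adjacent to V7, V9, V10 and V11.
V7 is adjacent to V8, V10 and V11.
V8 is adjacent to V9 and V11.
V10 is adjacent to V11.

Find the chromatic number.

5

V4, V6, V7, V10, V11 are mutually adjacent (a clique of size 5), so at least 5 colors are needed.
One proper 5-coloring: V1=Y, V2=R, V3=B, V4=B, V5=B, V6=P, V7=Y, V8=G, V9=R, V10=G, V11=R. Each edge has distinct colors on its endpoints.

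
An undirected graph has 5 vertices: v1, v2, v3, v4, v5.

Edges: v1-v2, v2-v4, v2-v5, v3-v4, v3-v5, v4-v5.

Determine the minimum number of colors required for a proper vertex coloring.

v3, v4, v5 form a triangle, so at least 3 colors are needed.
3 colors suffice: color 1 → {v1, v5}; color 2 → {v4}; color 3 → {v2, v3}. Each edge has distinct colors on its endpoints.

3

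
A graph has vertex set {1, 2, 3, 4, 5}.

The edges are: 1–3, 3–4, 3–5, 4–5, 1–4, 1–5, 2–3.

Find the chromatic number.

4

1, 3, 4, 5 form a clique, so at least 4 colors are needed.
A valid assignment using 4 colors: 1=c, 2=b, 3=a, 4=d, 5=b. No two adjacent vertices share a color.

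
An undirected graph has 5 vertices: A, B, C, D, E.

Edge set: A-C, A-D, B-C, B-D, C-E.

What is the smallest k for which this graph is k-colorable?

2

C and E are adjacent, so at least 2 colors are needed.
2 colors suffice: color red → {C, D}; color blue → {A, B, E}. No two adjacent vertices share a color.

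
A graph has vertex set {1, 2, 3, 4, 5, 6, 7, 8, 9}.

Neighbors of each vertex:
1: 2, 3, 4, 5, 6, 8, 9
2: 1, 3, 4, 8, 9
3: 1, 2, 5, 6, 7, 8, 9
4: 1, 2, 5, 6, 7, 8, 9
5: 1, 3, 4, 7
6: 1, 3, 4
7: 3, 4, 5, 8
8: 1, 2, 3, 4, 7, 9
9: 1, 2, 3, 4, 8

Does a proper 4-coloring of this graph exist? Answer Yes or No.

1, 2, 3, 8, 9 are pairwise adjacent (a clique of size 5), so at least 5 colors are needed.
So 4 colors are not enough.

No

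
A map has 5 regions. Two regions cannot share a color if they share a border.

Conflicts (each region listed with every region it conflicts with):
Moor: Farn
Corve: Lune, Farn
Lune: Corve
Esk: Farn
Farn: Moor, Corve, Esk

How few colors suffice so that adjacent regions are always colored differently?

Corve and Lune conflict, so at least 2 colors are needed.
2 colors suffice: color 1 → {Lune, Farn}; color 2 → {Moor, Corve, Esk}. No two conflicting regions share a color.

2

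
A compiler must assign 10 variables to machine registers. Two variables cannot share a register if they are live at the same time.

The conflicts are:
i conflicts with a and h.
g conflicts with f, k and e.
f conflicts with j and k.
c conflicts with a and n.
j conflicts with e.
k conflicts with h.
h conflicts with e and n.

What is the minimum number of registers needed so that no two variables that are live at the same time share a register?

g, f, k are mutually in conflict, so at least 3 registers are needed.
A valid assignment using 3 registers: i=3, g=3, f=1, c=1, a=2, j=3, k=2, h=1, e=2, n=2. Each listed conflict is separated.

3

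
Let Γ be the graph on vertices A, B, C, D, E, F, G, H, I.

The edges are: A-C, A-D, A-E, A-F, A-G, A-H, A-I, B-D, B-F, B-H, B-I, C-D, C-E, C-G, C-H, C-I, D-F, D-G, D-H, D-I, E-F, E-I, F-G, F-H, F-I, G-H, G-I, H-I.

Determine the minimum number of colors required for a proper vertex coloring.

A, D, F, G, H, I form a clique, so at least 6 colors are needed.
6 colors suffice: color 1 → {I}; color 2 → {D, E}; color 3 → {A, B}; color 4 → {C, F}; color 5 → {H}; color 6 → {G}. No two adjacent vertices share a color.

6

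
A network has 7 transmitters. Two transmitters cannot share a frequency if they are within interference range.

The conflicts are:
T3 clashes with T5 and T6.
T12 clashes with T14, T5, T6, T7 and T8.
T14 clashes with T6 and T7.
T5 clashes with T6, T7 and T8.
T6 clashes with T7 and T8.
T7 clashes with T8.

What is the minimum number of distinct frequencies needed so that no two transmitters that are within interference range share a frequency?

5

T12, T5, T6, T7, T8 all conflict with each other, so at least 5 frequencies are needed.
5 frequencies suffice: T3=2, T12=4, T14=3, T5=3, T6=1, T7=2, T8=5. No two conflicting transmitters share a frequency.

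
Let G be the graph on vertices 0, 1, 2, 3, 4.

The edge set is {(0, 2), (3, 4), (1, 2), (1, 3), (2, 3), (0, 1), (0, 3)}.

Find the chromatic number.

4

0, 1, 2, 3 are pairwise adjacent (a clique of size 4), so at least 4 colors are needed.
4 colors suffice: 0=yellow, 1=green, 2=blue, 3=red, 4=blue. Each edge has distinct colors on its endpoints.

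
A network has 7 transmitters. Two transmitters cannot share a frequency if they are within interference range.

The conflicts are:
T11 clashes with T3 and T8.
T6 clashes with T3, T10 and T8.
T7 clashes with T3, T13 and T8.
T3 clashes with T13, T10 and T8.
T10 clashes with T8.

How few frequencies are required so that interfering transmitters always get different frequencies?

T6, T3, T10, T8 all conflict with each other, so at least 4 frequencies are needed.
4 frequencies suffice: frequency 1 → {T3}; frequency 2 → {T13, T8}; frequency 3 → {T11, T7, T10}; frequency 4 → {T6}. Each listed conflict is separated.

4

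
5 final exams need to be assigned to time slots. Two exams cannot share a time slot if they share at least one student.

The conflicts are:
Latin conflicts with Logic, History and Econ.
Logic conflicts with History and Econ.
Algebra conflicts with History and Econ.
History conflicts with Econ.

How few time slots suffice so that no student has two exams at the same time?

Latin, Logic, History, Econ are mutually in conflict, so at least 4 time slots are needed.
4 time slots suffice: time slot 1 → {History}; time slot 2 → {Econ}; time slot 3 → {Latin, Algebra}; time slot 4 → {Logic}. Each listed conflict is separated.

4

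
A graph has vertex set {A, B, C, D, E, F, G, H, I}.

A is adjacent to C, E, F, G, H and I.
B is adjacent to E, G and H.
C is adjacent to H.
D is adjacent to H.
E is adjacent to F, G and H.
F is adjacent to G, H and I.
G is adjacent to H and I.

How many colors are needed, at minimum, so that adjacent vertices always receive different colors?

A, E, F, G, H form a clique, so at least 5 colors are needed.
5 colors suffice: color red → {H, I}; color blue → {C, D, G}; color green → {A, B}; color yellow → {E}; color purple → {F}. Each edge has distinct colors on its endpoints.

5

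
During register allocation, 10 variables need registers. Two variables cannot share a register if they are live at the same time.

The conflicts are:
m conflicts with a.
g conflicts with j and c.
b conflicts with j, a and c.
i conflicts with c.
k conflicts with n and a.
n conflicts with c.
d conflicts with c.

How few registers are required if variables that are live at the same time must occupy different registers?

The cycle b-c-n-k-a-b has odd length 5, so it cannot be 2-colored; at least 3 registers are needed.
A valid assignment using 3 registers: m=2, g=2, b=2, i=2, k=3, j=1, n=2, d=2, a=1, c=1. No two conflicting variables share a register.

3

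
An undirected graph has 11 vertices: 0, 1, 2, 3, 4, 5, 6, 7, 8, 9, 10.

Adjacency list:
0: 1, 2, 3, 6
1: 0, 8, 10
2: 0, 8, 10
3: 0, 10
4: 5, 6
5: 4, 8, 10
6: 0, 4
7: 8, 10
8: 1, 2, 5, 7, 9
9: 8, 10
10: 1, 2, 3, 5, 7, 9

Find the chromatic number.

2

4 and 6 are adjacent, so at least 2 colors are needed.
2 colors suffice: 0=a, 1=b, 2=b, 3=b, 4=a, 5=b, 6=b, 7=b, 8=a, 9=b, 10=a. Each edge has distinct colors on its endpoints.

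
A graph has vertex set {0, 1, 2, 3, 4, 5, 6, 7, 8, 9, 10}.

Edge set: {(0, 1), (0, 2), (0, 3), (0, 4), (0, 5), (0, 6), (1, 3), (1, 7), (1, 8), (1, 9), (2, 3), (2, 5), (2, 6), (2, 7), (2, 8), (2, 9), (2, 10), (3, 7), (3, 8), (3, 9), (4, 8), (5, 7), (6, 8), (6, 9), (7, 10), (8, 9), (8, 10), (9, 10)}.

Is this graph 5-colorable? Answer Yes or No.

The chromatic number is 4. 2, 6, 8, 9 are mutually adjacent (a clique of size 4), so at least 4 colors are needed.
4 colors suffice: color a → {1, 2, 4}; color b → {0, 7, 8}; color c → {5, 9}; color d → {3, 6, 10}.
Since 5 ≥ 4, a proper 5-coloring certainly exists.

Yes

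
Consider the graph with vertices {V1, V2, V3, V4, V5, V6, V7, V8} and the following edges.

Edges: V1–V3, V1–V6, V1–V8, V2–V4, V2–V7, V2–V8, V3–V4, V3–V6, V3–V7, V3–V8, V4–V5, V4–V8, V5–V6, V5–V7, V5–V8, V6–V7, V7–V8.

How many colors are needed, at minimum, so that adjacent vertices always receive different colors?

V5, V6, V7 are mutually adjacent, so at least 3 colors are needed.
3 colors suffice: color 1 → {V6, V8}; color 2 → {V1, V4, V7}; color 3 → {V2, V3, V5}. Each edge has distinct colors on its endpoints.

3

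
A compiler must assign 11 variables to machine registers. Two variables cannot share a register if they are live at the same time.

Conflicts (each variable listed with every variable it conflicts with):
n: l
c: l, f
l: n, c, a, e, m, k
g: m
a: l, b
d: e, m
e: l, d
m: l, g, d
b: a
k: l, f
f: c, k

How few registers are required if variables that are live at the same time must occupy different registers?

l and m conflict, so at least 2 registers are needed.
A valid assignment using 2 registers: n=2, c=2, l=1, g=1, a=2, d=1, e=2, m=2, b=1, k=2, f=1. Every pair that conflicts lands in different registers.

2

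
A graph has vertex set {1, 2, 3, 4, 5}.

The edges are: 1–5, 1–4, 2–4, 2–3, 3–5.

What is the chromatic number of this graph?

The cycle 1-4-2-3-5-1 has odd length 5, so it cannot be 2-colored; at least 3 colors are needed.
3 colors suffice: color red → {2, 5}; color blue → {3, 4}; color green → {1}. Each edge has distinct colors on its endpoints.

3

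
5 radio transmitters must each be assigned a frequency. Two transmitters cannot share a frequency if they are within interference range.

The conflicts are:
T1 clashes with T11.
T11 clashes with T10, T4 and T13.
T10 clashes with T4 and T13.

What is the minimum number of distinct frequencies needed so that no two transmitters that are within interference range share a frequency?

3

T11, T10, T4 are mutually in conflict, so at least 3 frequencies are needed.
3 frequencies suffice: frequency 1 → {T11}; frequency 2 → {T1, T10}; frequency 3 → {T4, T13}. Every pair that conflicts lands in different frequencies.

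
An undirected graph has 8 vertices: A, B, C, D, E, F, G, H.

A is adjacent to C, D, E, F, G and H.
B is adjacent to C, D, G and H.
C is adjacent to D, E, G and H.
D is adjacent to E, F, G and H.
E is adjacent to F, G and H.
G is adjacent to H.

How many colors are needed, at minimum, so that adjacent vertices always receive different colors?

A, C, D, E, G, H are mutually adjacent (a clique of size 6), so at least 6 colors are needed.
6 colors suffice: color 1 → {D}; color 2 → {A, B}; color 3 → {F, H}; color 4 → {G}; color 5 → {E}; color 6 → {C}. Every edge joins two different colors.

6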